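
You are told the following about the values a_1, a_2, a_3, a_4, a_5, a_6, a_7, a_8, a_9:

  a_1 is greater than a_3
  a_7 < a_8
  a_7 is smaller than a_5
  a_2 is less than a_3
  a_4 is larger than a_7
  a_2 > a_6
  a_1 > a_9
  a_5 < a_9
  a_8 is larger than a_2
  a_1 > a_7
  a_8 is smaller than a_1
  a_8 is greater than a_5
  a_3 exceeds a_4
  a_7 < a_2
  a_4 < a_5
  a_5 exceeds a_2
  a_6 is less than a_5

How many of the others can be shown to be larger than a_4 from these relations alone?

5

Directly above a_4: a_5, a_3.
One step further: a_9, a_8, a_1 (5 so far).
Nothing else is reachable above a_4; 5 in all.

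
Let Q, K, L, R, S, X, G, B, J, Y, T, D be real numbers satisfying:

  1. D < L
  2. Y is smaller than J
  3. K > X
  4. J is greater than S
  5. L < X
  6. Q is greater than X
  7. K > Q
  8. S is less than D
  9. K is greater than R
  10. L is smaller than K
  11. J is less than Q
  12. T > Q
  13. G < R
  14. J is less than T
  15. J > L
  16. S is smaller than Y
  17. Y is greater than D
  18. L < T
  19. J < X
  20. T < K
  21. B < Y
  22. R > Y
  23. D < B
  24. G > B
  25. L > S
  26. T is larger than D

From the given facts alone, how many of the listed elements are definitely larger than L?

Directly above L: J, X, T, K.
One step further: Q (5 so far).
No other element is forced above L by the given relations, so the count is 5.

5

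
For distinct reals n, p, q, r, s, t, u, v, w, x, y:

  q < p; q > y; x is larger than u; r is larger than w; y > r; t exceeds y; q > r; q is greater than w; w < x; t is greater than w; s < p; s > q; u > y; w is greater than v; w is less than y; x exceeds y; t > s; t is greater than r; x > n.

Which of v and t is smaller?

Link the given pairs in sequence: v < w; w < r; r < y; y < q; q < s; s < t.
Chaining these gives v < w < r < y < q < s < t.
So v < t; v is the smaller of the two.

v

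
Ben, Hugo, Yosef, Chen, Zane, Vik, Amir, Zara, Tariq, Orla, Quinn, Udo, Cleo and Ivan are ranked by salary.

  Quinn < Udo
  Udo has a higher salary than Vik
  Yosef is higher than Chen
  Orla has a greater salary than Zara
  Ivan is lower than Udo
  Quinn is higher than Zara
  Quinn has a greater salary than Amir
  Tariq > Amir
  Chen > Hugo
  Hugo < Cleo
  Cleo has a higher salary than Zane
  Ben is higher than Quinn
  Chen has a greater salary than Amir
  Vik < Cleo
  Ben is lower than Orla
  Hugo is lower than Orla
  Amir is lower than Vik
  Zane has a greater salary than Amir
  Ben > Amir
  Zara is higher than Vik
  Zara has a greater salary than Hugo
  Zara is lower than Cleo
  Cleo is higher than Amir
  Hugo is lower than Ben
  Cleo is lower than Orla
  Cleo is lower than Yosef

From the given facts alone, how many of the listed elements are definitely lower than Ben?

5

From Ben the given relations immediately reach Amir, Hugo, Quinn.
From those, Zara — 4 in total.
From those, Vik — 5 in total.
Nothing else is reachable below Ben; 5 in all.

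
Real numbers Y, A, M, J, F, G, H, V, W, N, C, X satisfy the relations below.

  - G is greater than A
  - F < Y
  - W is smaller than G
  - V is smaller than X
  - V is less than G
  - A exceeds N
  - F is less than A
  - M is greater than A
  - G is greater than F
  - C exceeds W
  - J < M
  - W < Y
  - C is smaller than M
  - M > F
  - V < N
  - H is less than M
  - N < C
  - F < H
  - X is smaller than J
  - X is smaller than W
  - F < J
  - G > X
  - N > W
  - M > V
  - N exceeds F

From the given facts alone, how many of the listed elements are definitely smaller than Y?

4

From Y the given relations immediately reach F, W.
From those, X — 3 in total.
From those, V — 4 in total.
Nothing else is reachable below Y; 4 in all.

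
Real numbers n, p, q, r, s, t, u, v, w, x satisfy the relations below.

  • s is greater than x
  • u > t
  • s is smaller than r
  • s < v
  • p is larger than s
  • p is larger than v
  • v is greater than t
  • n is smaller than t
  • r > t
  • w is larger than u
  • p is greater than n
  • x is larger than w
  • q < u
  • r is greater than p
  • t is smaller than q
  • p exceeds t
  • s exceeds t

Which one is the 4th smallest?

u

Chaining the given pairs: n < t < q < u < w < x < s < v < p < r.
The 4th smallest is u.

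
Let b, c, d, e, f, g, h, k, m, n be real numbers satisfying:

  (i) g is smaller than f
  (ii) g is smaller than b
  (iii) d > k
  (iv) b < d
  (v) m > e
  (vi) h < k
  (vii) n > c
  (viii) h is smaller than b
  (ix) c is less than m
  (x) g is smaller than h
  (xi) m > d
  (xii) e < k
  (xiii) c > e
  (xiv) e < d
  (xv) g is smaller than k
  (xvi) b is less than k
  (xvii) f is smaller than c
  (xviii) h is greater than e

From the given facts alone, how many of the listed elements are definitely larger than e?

Directly above e: c, h, k, d, m.
One step further: b, n (7 so far).
No other element is forced above e by the given relations, so the count is 7.

7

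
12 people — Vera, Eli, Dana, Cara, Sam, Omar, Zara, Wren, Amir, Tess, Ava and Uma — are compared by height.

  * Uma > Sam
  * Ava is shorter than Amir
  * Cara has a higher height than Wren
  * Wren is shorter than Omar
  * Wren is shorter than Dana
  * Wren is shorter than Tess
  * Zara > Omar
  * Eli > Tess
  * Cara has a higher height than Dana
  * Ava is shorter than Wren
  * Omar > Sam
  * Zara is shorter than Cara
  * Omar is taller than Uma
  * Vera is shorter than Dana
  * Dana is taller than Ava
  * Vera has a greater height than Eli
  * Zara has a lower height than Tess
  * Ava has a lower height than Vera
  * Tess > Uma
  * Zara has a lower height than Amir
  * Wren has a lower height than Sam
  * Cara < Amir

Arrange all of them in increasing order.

Ava < Wren < Sam < Uma < Omar < Zara < Tess < Eli < Vera < Dana < Cara < Amir

The consecutive links are each given: Ava < Wren; Wren < Sam; Sam < Uma; Uma < Omar; Omar < Zara; Zara < Tess; Tess < Eli; Eli < Vera; Vera < Dana; Dana < Cara; Cara < Amir.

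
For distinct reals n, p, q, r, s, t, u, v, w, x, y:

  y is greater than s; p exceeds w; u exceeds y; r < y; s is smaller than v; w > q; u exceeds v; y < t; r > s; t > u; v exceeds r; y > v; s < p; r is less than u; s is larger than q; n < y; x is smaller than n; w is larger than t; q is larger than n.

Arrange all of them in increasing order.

x < n < q < s < r < v < y < u < t < w < p

Each adjacent pair is fixed by a given relation: x < n; n < q; q < s; s < r; r < v; v < y; y < u; u < t; t < w; w < p. Chaining them end to end gives the full order.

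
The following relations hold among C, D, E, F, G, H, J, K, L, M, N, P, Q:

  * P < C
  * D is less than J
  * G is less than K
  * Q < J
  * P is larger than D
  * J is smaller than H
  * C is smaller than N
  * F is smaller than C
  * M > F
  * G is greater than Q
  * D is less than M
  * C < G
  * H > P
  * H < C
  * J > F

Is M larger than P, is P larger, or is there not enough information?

Following every chain through M: below M we get D, F.
P is not reached, and no chain runs the other way from P to M.
So the given relations leave the order of M and P undetermined.

undetermined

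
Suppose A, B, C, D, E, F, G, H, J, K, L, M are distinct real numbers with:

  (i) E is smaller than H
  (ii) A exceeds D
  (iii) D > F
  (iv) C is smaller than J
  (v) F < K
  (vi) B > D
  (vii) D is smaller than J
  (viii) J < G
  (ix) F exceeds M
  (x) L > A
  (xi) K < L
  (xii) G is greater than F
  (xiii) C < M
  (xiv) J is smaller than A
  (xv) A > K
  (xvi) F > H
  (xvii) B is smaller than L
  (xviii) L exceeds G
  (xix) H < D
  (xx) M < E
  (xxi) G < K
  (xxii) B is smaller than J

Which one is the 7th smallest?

Piecing the relations together gives one ordering: C < M < E < H < F < D < B < J < G < K < A < L.
The 7th smallest is B.

B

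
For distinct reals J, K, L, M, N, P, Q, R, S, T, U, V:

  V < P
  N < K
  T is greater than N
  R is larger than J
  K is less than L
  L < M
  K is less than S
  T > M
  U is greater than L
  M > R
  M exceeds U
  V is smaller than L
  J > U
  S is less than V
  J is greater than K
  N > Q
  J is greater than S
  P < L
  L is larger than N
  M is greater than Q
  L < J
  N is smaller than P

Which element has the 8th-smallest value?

U

The consecutive relations fix a unique order: Q < N < K < S < V < P < L < U < J < R < M < T.
The 8th smallest is U.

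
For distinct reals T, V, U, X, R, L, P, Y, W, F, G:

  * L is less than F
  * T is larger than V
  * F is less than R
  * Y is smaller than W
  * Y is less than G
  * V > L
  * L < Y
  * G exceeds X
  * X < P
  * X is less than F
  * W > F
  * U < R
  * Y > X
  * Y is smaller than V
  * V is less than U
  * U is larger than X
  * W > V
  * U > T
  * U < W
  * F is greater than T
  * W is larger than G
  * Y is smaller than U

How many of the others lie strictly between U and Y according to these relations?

2

Chaining upward from Y reaches: V, T, G, F, W, R.
Chaining downward from U reaches: X, L, V, T.
Strictly between Y and U are those in both lists: V, T — 2 elements.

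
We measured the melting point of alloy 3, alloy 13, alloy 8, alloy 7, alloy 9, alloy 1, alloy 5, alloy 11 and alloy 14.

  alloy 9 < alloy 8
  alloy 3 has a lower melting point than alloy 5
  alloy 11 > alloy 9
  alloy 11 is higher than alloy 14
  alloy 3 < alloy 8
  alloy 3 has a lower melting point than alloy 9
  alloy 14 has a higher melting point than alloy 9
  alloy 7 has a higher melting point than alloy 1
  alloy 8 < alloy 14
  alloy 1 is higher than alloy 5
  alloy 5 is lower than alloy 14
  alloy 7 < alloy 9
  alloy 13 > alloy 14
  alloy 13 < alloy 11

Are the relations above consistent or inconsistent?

The single ordering alloy 3 < alloy 5 < alloy 1 < alloy 7 < alloy 9 < alloy 8 < alloy 14 < alloy 13 < alloy 11 satisfies every listed relation, so no contradiction arises.

consistent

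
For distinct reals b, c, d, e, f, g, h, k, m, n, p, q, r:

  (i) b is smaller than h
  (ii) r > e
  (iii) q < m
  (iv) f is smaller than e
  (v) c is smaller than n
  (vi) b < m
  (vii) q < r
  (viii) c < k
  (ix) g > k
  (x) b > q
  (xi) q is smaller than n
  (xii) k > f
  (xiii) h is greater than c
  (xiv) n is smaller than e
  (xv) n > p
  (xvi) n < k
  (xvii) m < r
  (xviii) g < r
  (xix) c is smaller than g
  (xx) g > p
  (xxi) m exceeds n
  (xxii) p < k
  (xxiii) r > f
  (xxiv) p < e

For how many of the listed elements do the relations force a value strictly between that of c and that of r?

5

Chaining upward from c reaches: h, n, m, k, g, e.
Chaining downward from r reaches: q, b, f, p, n, m, k, g, e.
Strictly between c and r are those in both lists: n, m, k, g, e — 5 elements.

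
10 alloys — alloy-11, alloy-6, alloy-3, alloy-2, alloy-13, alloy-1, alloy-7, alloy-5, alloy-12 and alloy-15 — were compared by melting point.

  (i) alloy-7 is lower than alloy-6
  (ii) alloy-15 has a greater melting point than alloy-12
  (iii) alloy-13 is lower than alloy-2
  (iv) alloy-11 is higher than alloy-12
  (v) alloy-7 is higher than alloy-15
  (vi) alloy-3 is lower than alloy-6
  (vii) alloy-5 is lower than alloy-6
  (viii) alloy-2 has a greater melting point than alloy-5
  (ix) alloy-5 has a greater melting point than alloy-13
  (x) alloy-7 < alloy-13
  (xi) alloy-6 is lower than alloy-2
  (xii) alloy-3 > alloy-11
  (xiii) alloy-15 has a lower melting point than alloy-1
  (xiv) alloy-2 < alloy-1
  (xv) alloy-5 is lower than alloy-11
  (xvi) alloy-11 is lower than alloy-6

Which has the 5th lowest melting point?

alloy-5

The consecutive relations fix a unique order: alloy-12 < alloy-15 < alloy-7 < alloy-13 < alloy-5 < alloy-11 < alloy-3 < alloy-6 < alloy-2 < alloy-1.
Counting 5 from the smallest end gives alloy-5.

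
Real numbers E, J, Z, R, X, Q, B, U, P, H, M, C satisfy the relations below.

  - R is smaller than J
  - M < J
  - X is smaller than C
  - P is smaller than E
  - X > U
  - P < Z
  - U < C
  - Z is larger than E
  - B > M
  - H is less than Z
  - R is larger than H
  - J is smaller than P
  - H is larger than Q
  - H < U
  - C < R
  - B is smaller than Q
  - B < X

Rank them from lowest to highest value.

M < B < Q < H < U < X < C < R < J < P < E < Z

Nothing is placed below M, so it is least; from there M < B; B < Q; Q < H; H < U; U < X; X < C; C < R; R < J; J < P; P < E; E < Z, each given directly.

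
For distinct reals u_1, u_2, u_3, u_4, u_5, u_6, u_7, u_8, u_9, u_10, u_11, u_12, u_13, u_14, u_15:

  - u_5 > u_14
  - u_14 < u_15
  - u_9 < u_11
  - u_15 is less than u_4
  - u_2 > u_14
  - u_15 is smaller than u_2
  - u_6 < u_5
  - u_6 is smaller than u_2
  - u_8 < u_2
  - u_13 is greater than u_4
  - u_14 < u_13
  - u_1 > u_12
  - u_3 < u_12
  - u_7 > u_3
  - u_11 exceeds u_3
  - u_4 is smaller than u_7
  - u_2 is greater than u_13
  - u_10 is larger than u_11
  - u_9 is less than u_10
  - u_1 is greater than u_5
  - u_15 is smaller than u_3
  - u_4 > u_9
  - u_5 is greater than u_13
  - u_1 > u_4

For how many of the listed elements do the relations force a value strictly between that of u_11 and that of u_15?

Chaining upward from u_15 reaches: u_3, u_4, u_13, u_2, u_10, u_12, u_7, u_5, u_1.
Chaining downward from u_11 reaches: u_14, u_9, u_3.
Strictly between u_15 and u_11 are those in both lists: u_3 — 1 element.

1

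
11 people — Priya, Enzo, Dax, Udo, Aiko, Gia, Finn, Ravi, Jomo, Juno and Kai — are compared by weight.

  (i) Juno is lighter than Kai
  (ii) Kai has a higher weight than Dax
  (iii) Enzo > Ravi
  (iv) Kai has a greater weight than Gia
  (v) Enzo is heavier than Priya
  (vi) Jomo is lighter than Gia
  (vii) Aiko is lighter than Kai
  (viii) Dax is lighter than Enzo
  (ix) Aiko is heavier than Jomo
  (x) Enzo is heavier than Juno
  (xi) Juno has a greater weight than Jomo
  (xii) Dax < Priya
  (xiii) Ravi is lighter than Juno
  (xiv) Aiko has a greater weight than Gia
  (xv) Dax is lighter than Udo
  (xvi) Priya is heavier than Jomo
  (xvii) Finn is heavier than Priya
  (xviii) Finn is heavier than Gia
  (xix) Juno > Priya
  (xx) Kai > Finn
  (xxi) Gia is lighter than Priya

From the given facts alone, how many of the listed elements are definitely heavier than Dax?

6

Directly above Dax: Priya, Udo, Enzo, Kai.
One step further: Juno, Finn (6 so far).
No other element is forced above Dax by the given relations, so the count is 6.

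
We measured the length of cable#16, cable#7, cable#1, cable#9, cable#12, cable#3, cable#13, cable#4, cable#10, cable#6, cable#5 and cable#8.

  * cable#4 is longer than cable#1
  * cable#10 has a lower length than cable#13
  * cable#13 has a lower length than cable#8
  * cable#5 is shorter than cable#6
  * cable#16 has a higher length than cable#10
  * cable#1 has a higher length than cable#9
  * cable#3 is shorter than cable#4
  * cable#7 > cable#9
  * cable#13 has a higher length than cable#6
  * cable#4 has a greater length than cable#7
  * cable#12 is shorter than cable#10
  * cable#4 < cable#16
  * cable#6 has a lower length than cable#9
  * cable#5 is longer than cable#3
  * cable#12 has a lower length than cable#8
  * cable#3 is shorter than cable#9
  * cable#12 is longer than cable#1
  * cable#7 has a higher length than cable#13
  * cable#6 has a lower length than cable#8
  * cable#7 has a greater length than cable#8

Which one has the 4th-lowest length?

cable#9

Piecing the relations together gives one ordering: cable#3 < cable#5 < cable#6 < cable#9 < cable#1 < cable#12 < cable#10 < cable#13 < cable#8 < cable#7 < cable#4 < cable#16.
Counting 4 from the smallest end gives cable#9.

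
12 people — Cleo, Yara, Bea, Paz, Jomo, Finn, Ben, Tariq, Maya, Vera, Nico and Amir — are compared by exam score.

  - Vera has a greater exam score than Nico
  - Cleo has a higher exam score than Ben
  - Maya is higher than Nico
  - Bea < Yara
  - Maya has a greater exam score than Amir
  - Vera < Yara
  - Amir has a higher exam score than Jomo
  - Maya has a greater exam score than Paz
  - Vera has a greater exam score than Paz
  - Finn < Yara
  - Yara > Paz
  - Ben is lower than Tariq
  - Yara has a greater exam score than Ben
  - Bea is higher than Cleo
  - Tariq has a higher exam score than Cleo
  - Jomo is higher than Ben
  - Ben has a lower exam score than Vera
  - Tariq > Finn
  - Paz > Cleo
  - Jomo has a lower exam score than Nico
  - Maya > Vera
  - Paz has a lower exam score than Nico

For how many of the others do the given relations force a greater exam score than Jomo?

5

The elements the relations force above Jomo are Nico, Vera, Yara, Amir, Maya — no chain reaches any other.
That is 5.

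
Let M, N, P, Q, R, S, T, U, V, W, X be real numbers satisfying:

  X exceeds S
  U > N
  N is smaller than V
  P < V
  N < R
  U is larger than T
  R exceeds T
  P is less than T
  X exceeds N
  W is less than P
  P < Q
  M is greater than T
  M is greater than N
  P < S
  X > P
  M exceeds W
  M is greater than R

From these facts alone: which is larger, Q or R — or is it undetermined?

Following every chain through Q: below Q we get W, P.
R is not reached, and no chain runs the other way from R to Q.
So the given relations leave the order of Q and R undetermined.

undetermined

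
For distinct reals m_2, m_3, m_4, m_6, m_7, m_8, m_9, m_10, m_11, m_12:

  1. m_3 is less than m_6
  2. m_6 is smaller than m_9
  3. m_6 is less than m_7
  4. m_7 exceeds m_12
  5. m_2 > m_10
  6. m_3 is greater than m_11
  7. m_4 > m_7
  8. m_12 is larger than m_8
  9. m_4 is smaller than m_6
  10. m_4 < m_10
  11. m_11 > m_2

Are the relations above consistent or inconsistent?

inconsistent

We have m_6 < m_7 stated directly, yet also m_7 < m_4 < m_10 < m_2 < m_11 < m_3 < m_6 by chaining the others — so m_7 < m_6. Contradiction.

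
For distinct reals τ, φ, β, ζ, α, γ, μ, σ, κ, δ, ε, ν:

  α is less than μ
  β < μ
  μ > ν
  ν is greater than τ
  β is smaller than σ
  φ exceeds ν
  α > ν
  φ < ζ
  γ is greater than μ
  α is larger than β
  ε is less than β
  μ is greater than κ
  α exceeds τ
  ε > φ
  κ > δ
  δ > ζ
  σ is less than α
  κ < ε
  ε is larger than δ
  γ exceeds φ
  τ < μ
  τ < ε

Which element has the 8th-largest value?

δ

Piecing the relations together gives one ordering: τ < ν < φ < ζ < δ < κ < ε < β < σ < α < μ < γ.
Counting 8 from the largest end gives δ.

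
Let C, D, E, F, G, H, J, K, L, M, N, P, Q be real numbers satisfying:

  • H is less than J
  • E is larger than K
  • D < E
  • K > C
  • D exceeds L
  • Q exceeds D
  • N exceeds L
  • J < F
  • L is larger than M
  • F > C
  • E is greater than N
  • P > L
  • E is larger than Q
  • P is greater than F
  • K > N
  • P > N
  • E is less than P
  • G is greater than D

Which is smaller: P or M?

M

M < L < D < Q < E < P, by transitivity through L, D, Q, E.
So M < P; M is the smaller of the two.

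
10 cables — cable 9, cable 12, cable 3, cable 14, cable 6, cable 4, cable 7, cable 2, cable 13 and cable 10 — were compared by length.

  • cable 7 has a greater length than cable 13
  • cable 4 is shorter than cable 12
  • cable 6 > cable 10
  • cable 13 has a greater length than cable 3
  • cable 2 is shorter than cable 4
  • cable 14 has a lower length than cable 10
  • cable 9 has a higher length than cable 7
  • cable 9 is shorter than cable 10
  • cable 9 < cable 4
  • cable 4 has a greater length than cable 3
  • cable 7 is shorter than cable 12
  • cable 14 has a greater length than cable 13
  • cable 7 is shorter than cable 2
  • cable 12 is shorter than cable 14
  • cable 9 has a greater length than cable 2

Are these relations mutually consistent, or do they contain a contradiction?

consistent

Every relation is compatible with cable 3 < cable 13 < cable 7 < cable 2 < cable 9 < cable 4 < cable 12 < cable 14 < cable 10 < cable 6; the set is consistent.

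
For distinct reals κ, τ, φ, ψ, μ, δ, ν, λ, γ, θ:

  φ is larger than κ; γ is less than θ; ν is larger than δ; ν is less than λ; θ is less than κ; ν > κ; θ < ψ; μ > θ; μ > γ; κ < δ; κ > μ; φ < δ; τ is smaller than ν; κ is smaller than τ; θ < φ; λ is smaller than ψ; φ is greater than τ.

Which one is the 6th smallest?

Chaining the given pairs: γ < θ < μ < κ < τ < φ < δ < ν < λ < ψ.
Counting 6 from the smallest end gives φ.

φ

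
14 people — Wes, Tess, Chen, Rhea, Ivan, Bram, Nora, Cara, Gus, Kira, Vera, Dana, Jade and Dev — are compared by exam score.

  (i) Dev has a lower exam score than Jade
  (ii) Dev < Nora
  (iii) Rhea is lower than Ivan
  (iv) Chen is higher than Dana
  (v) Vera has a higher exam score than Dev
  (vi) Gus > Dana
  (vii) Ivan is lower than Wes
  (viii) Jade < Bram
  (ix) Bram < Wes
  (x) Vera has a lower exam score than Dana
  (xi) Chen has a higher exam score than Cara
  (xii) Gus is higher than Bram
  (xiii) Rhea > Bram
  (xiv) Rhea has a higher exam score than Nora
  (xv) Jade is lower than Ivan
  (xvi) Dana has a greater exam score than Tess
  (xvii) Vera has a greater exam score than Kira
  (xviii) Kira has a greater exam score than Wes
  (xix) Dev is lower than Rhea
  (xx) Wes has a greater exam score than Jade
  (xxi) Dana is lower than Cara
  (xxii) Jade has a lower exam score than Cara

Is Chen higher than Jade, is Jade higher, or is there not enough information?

Jade < Bram and Bram < Rhea give Jade < Rhea.
With Rhea < Ivan: Jade < Bram < Rhea < Ivan.
With Ivan < Wes: Jade < Bram < Rhea < Ivan < Wes.
Then Wes < Kira extends the chain to Kira.
Then Kira < Vera extends the chain to Vera.
With Vera < Dana: Jade < Bram < Rhea < Ivan < Wes < Kira < Vera < Dana.
Then Dana < Cara extends the chain to Cara.
With Cara < Chen: Jade < Bram < Rhea < Ivan < Wes < Kira < Vera < Dana < Cara < Chen.
So Chen is higher.

Chen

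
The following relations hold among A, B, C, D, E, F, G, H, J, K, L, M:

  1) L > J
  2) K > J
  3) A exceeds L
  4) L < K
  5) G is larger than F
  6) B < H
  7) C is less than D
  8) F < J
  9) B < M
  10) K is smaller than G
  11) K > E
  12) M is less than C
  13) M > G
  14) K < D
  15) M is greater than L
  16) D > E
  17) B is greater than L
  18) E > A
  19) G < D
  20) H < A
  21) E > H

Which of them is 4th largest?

G

The consecutive relations fix a unique order: F < J < L < B < H < A < E < K < G < M < C < D.
The 4th largest is G.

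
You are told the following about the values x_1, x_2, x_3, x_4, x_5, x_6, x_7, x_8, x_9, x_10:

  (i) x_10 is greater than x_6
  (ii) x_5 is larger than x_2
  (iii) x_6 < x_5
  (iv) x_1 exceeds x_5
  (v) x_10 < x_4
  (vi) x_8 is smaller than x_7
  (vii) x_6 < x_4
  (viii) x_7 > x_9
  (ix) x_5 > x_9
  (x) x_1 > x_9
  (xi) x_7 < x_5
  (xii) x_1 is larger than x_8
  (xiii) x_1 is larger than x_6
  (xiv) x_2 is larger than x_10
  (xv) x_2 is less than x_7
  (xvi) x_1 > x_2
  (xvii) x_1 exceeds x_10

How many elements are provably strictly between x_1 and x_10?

The relations place x_10 below x_1. An element lies strictly between them when it is forced above x_10 and also forced below x_1.
Above x_10: {x_2, x_4, x_7, x_5}. Below x_1: {x_6, x_9, x_8, x_2, x_7, x_5}.
Intersection: {x_2, x_7, x_5} — 3.

3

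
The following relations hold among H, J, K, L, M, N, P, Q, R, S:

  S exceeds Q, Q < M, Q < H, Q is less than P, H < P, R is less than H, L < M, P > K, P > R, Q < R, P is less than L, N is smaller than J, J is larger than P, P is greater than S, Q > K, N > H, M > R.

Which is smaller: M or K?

K < Q and Q < R give K < R.
With R < H: K < Q < R < H.
With H < P: K < Q < R < H < P.
With P < L: K < Q < R < H < P < L.
With L < M: K < Q < R < H < P < L < M.
So K < M; K is the smaller of the two.

K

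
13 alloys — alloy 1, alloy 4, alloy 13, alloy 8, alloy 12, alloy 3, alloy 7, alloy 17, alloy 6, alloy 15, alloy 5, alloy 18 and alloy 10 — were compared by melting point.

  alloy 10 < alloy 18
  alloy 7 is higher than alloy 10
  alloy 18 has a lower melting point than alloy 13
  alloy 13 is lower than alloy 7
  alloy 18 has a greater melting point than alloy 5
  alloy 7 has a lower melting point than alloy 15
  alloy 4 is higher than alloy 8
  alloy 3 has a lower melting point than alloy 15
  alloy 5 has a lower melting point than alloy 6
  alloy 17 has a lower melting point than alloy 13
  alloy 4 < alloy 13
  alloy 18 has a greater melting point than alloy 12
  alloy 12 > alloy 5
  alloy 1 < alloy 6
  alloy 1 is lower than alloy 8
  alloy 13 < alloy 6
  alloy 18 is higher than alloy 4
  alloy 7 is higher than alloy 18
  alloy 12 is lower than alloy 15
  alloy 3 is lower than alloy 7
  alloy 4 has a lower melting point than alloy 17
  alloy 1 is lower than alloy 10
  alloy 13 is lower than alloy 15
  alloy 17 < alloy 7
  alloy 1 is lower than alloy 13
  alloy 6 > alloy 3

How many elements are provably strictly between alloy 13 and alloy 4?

The relations place alloy 4 below alloy 13. An element lies strictly between them when it is forced above alloy 4 and also forced below alloy 13.
Above alloy 4: {alloy 17, alloy 18, alloy 7, alloy 15, alloy 6}. Below alloy 13: {alloy 1, alloy 8, alloy 5, alloy 12, alloy 10, alloy 17, alloy 18}.
Intersection: {alloy 17, alloy 18} — 2.

2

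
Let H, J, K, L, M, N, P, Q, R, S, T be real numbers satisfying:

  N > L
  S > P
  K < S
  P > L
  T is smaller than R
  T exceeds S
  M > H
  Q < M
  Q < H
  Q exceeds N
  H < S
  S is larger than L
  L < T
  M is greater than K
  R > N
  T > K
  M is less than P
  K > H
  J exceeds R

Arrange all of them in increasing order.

Each adjacent pair is fixed by a given relation: L < N; N < Q; Q < H; H < K; K < M; M < P; P < S; S < T; T < R; R < J. Chaining them end to end gives the full order.

L < N < Q < H < K < M < P < S < T < R < J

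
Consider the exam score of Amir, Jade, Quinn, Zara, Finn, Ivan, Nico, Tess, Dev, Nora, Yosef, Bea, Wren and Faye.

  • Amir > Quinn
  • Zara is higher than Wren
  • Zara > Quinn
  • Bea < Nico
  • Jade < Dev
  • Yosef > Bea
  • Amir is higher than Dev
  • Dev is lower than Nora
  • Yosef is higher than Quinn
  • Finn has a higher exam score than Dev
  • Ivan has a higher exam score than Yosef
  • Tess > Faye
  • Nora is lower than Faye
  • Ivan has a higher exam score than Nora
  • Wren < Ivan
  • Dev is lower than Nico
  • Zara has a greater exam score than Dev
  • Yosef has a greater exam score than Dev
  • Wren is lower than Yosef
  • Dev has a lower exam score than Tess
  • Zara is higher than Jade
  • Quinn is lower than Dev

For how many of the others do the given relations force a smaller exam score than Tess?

5

The elements the relations force below Tess are Jade, Quinn, Dev, Nora, Faye — no chain reaches any other.
That is 5.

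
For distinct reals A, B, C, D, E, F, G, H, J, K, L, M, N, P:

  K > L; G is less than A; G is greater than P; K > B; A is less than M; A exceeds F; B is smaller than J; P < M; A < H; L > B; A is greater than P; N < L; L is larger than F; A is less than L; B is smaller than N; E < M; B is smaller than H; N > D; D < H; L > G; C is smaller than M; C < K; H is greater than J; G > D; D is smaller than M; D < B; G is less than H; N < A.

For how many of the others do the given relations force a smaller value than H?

8

From H the given relations immediately reach D, B, J, G, A.
From those, P, N, F — 8 in total.
No other element is forced below H by the given relations, so the count is 8.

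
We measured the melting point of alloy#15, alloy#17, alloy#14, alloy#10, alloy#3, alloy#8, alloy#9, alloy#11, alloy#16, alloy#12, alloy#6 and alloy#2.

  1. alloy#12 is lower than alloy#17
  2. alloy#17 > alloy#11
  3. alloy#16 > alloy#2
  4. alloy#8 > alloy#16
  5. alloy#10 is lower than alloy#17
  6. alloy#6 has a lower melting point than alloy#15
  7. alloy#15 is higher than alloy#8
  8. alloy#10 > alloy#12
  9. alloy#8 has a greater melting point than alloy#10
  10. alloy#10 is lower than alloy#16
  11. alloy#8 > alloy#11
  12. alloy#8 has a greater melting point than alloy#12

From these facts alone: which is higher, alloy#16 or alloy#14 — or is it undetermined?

undetermined

Following every chain through alloy#14: nothing is chained to alloy#14.
alloy#16 is not reached, and no chain runs the other way from alloy#16 to alloy#14.
So the given relations leave the order of alloy#14 and alloy#16 undetermined.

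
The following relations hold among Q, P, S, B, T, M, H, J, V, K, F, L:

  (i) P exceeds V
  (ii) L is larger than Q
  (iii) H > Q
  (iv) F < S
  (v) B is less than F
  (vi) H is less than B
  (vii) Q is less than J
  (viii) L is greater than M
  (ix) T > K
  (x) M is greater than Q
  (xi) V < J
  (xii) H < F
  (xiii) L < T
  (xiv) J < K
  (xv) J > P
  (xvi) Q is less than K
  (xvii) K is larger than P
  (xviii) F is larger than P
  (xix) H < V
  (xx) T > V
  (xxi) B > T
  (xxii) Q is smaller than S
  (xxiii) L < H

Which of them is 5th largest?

K

Chaining the given pairs: Q < M < L < H < V < P < J < K < T < B < F < S.
The 5th largest is K.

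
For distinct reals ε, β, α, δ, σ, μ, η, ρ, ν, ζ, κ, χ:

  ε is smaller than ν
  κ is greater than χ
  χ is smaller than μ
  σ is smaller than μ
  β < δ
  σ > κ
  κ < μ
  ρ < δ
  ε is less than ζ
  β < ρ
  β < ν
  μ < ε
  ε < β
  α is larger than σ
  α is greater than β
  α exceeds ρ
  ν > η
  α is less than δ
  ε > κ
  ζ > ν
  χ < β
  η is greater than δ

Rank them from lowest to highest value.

Each adjacent pair is fixed by a given relation: χ < κ; κ < σ; σ < μ; μ < ε; ε < β; β < ρ; ρ < α; α < δ; δ < η; η < ν; ν < ζ. Chaining them end to end gives the full order.

χ < κ < σ < μ < ε < β < ρ < α < δ < η < ν < ζ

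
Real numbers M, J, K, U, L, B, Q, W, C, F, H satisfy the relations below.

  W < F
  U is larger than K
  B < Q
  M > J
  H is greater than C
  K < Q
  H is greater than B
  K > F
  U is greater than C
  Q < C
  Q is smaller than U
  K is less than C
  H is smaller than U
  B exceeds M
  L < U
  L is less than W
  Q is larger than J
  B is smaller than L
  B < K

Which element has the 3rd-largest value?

C

Piecing the relations together gives one ordering: J < M < B < L < W < F < K < Q < C < H < U.
The 3rd largest is C.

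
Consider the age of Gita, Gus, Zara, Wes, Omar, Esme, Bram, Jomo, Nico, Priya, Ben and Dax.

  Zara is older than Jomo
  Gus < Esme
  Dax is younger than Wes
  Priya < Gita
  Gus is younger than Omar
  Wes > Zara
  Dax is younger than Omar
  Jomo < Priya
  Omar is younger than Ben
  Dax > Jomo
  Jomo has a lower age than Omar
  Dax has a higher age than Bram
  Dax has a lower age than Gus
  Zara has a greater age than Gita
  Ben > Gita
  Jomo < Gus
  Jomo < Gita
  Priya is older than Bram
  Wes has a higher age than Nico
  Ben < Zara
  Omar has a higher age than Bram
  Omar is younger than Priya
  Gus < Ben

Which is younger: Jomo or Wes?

Jomo

Link the given pairs in sequence: Jomo < Dax; Dax < Gus; Gus < Omar; Omar < Priya; Priya < Gita; Gita < Ben; Ben < Zara; Zara < Wes.
Chaining these gives Jomo < Dax < Gus < Omar < Priya < Gita < Ben < Zara < Wes.
So Jomo < Wes; Jomo is the younger of the two.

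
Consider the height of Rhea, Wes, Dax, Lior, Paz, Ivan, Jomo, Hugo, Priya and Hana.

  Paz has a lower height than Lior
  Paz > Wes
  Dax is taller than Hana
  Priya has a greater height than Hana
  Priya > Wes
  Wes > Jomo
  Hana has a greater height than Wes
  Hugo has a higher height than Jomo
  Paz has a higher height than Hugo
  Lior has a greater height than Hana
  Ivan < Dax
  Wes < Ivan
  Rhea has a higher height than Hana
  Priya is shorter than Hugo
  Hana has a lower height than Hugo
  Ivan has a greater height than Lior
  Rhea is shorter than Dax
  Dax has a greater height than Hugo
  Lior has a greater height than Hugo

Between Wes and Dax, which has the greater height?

Dax

The relevant relations are Wes < Hana; Hana < Priya; Priya < Hugo; Hugo < Paz; Paz < Lior; Lior < Ivan; Ivan < Dax.
Chaining these gives Wes < Hana < Priya < Hugo < Paz < Lior < Ivan < Dax.
So Wes < Dax; Dax is the taller of the two.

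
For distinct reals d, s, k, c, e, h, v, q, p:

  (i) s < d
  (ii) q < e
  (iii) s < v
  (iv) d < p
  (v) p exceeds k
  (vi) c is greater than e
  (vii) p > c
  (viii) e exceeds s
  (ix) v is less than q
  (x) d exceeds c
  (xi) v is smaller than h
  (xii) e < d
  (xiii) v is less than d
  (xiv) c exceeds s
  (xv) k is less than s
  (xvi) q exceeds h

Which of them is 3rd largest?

c

Piecing the relations together gives one ordering: k < s < v < h < q < e < c < d < p.
Counting 3 from the largest end gives c.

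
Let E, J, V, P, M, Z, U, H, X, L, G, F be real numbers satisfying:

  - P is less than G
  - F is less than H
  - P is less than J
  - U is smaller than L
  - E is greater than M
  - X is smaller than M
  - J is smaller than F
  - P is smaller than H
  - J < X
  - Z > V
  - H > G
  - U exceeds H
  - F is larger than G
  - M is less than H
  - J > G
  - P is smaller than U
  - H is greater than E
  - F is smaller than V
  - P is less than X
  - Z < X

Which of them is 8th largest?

The consecutive relations fix a unique order: P < G < J < F < V < Z < X < M < E < H < U < L.
The 8th largest is V.

V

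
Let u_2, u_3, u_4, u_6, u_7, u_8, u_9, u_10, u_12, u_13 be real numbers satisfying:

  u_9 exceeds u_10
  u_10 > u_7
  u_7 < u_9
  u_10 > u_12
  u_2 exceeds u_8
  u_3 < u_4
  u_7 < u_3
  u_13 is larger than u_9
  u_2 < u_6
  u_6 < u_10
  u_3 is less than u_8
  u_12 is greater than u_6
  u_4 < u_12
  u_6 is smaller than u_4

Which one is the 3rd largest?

Piecing the relations together gives one ordering: u_7 < u_3 < u_8 < u_2 < u_6 < u_4 < u_12 < u_10 < u_9 < u_13.
Counting 3 from the largest end gives u_10.

u_10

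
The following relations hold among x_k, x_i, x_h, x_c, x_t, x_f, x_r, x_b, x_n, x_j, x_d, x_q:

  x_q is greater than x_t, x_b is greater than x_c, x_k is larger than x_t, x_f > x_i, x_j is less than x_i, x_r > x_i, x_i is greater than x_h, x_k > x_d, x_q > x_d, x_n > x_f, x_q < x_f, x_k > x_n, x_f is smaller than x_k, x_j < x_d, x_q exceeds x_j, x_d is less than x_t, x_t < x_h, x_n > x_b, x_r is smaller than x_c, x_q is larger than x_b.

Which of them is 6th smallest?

x_r

Chaining the given pairs: x_j < x_d < x_t < x_h < x_i < x_r < x_c < x_b < x_q < x_f < x_n < x_k.
Counting 6 from the smallest end gives x_r.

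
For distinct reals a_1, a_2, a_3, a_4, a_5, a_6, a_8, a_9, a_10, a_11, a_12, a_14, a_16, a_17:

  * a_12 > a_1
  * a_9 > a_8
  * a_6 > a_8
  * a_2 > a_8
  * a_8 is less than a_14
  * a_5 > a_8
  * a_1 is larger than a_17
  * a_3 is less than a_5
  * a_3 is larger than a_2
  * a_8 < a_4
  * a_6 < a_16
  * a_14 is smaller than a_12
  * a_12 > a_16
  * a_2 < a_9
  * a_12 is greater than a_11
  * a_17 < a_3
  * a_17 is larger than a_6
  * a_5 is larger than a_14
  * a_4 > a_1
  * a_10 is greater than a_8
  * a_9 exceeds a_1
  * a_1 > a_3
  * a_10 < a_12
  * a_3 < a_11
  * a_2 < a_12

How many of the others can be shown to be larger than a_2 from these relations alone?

The elements the relations force above a_2 are a_3, a_1, a_5, a_9, a_11, a_12, a_4 — no chain reaches any other.
That is 7.

7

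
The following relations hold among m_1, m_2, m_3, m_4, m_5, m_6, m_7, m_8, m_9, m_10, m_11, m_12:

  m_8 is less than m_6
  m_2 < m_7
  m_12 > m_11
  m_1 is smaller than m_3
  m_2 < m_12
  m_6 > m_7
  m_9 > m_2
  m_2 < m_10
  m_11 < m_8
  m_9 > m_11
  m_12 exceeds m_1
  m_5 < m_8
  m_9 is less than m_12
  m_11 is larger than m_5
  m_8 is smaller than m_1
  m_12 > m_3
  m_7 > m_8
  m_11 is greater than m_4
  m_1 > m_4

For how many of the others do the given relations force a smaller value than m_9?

From m_9 the given relations immediately reach m_2, m_11.
From those, m_5, m_4 — 4 in total.
Nothing else is reachable below m_9; 4 in all.

4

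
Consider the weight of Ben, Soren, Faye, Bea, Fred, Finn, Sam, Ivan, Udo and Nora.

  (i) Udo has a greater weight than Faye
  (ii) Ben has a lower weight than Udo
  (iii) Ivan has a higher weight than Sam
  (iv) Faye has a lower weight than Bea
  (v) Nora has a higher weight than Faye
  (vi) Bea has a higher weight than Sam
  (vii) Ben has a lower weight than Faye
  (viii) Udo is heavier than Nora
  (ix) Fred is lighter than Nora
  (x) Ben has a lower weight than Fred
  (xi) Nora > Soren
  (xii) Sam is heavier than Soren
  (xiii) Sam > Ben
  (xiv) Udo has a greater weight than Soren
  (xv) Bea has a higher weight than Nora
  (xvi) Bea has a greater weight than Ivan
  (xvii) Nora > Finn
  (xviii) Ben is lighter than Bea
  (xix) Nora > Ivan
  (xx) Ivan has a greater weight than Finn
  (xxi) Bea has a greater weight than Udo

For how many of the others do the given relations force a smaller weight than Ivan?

The elements the relations force below Ivan are Soren, Ben, Sam, Finn — no chain reaches any other.
That is 4.

4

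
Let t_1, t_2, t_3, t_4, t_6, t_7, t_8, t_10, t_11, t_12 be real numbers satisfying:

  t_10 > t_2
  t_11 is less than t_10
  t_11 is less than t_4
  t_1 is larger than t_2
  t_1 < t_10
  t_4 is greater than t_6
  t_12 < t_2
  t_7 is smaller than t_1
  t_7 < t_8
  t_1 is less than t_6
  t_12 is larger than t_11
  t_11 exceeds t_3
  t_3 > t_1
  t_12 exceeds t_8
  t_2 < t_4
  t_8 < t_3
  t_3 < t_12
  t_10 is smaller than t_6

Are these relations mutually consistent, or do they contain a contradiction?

inconsistent

Chaining the given relations yields t_3 < t_11 < t_12 < t_2 < t_1, so t_3 < t_1. But one relation states t_1 < t_3. These cannot both hold.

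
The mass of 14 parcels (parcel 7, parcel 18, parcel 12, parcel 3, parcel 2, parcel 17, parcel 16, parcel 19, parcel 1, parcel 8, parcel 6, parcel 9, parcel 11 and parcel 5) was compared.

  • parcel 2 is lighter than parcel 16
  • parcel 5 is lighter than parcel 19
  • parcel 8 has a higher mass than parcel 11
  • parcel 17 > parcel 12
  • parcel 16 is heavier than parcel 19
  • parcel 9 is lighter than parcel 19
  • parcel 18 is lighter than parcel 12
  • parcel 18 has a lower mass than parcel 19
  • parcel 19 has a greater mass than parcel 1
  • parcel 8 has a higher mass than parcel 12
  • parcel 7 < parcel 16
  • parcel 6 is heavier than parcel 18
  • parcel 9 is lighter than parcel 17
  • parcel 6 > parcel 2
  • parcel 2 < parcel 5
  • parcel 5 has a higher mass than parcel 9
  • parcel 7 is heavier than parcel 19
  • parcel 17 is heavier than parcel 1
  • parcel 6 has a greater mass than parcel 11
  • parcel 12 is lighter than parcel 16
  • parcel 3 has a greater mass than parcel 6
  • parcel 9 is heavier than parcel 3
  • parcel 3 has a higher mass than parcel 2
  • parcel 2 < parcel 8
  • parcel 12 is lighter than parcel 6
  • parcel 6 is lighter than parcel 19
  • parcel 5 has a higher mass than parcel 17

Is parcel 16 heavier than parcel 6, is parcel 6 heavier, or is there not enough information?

parcel 16

Chaining the given relations: parcel 6 < parcel 3 < parcel 9 < parcel 17 < parcel 5 < parcel 19 < parcel 7 < parcel 16.
So parcel 16 is heavier.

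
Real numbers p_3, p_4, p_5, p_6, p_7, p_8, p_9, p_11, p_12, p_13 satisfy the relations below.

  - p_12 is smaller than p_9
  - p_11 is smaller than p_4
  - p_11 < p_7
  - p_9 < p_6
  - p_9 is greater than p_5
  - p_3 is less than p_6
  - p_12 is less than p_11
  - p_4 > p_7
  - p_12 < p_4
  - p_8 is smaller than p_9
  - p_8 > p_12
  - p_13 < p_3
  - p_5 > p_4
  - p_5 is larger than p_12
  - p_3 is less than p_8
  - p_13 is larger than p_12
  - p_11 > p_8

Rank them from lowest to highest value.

Each adjacent pair is fixed by a given relation: p_12 < p_13; p_13 < p_3; p_3 < p_8; p_8 < p_11; p_11 < p_7; p_7 < p_4; p_4 < p_5; p_5 < p_9; p_9 < p_6. Chaining them end to end gives the full order.

p_12 < p_13 < p_3 < p_8 < p_11 < p_7 < p_4 < p_5 < p_9 < p_6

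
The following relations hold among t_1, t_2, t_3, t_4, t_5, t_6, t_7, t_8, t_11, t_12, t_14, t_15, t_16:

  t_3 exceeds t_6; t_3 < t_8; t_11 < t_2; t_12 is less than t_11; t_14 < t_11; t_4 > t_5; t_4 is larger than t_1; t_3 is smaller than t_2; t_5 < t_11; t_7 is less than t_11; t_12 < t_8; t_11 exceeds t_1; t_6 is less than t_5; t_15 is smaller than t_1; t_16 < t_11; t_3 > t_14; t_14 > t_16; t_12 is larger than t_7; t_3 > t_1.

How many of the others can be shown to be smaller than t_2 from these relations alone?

10

The elements the relations force below t_2 are t_15, t_16, t_14, t_1, t_7, t_6, t_12, t_5, t_3, t_11 — no chain reaches any other.
That is 10.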